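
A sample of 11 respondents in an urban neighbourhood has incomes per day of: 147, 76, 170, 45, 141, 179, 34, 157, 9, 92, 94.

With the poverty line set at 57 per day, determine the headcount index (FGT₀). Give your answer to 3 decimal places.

0.273

3 of the 11 respondents have income below 57.
H = 3/11 = 0.273.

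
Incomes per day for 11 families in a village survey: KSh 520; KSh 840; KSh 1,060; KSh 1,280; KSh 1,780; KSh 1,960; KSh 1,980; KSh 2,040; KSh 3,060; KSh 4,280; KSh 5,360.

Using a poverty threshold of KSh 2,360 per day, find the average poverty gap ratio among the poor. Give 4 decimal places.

Below the line: KSh 520, KSh 840, KSh 1,060, KSh 1,280, KSh 1,780, KSh 1,960, KSh 1,980, KSh 2,040 (q = 8 of N = 11).
Shortfall ratios (z−y)/z: 0.7797, 0.6441, 0.5508, 0.4576, 0.2458, 0.1695, 0.1610, 0.1356; sum = 3.144068.
I averages over the q = 8 poor units only: 3.144068 / 8 = 0.3930.

0.3930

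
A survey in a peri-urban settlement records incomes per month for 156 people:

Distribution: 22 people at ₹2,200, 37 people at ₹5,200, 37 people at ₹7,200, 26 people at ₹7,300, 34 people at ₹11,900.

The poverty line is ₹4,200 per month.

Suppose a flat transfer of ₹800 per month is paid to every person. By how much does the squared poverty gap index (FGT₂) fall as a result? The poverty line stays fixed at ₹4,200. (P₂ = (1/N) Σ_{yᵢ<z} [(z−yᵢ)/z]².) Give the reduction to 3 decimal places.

0.020

Before: below the line — 22×₹2,200; squared poverty gap index (FGT₂) = 0.03198.
After the ₹800 transfer: below the line — 22×₹3,000; squared poverty gap index (FGT₂) = 0.01151.
Reduction = 0.03198 − 0.01151 = 0.020.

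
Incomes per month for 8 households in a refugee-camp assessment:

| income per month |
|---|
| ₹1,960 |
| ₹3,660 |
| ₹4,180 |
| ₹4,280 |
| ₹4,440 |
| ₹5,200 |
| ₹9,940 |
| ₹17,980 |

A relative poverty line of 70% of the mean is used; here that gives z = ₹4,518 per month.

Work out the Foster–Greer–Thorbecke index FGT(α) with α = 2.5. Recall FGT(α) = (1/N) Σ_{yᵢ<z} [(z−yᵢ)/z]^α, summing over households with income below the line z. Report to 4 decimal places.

Poor units: ₹1,960, ₹3,660, ₹4,180, ₹4,280, ₹4,440 (q = 5 of N = 8).
Relative gaps: (4518−1960)/4518 = 0.5662; (4518−3660)/4518 = 0.1899; (4518−4180)/4518 = 0.0748; (4518−4280)/4518 = 0.0527; (4518−4440)/4518 = 0.0173.
Raised to α = 2.5: 0.24120; 0.01572; 0.00153; 0.00064; 0.00004.
Sum = 0.259128; FGT(2.5) = 0.259128 / 8 = 0.0324.

0.0324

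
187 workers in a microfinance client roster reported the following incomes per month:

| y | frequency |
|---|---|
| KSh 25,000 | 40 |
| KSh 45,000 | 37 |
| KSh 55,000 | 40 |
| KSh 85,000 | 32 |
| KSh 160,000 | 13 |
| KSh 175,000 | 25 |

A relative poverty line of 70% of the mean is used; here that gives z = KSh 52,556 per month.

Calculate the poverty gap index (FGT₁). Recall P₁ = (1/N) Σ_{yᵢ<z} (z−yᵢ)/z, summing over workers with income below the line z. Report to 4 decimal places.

Poor units: 40×KSh 25,000, 37×KSh 45,000 (q = 77 of N = 187).
Normalized shortfalls: (52556−25000)/52556 = 0.5243 (×40); (52556−45000)/52556 = 0.1438 (×37).
Sum of shortfalls = 26.292184; P₁ averages over all N: 26.292184 / 187 = 0.1406.

0.1406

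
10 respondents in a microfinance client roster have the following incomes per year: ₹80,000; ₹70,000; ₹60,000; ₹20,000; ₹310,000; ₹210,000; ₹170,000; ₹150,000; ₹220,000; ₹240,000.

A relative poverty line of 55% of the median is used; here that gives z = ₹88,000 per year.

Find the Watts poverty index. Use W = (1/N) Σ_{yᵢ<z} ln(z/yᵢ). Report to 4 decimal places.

0.2189

Below z: ₹20,000, ₹60,000, ₹70,000, ₹80,000 (q = 4 of N = 10).
Log gaps: ln(88000/20000) = 1.4816; ln(88000/60000) = 0.3830; ln(88000/70000) = 0.2288; ln(88000/80000) = 0.0953.
W = 2.188749 / 10 = 0.2189.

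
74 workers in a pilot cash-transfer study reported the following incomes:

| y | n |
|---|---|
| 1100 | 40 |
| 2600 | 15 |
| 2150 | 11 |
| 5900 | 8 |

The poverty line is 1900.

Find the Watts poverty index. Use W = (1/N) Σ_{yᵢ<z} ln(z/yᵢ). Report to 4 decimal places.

0.2954

Poor units: 40×1100 (q = 40 of N = 74).
Log gaps: ln(1900/1100) = 0.5465 (×40).
W = 21.861748 / 74 = 0.2954.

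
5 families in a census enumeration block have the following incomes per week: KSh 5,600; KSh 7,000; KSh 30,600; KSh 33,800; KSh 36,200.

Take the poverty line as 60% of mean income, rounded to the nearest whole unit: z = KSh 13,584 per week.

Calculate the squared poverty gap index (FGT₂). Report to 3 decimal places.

Poor units: KSh 5,600, KSh 7,000 (q = 2 of N = 5).
Shortfall ratios: (13584−5600)/13584 = 0.5878; (13584−7000)/13584 = 0.4847.
Squared: 0.3455; 0.2349.
Sum = 0.580373; P₂ = 0.580373 / 5 = 0.116.

0.116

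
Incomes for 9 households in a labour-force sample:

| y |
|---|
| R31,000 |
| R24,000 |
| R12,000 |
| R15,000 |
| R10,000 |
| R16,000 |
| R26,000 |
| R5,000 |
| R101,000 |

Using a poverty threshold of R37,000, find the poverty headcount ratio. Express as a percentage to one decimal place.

8 of the 9 households have income below R37,000.
H = 8/9 = 88.9%.

88.9%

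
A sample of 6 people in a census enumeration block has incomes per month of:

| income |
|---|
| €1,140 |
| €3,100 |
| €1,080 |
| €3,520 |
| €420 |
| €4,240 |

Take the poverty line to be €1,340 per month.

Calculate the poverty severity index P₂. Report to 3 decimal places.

0.089

Incomes under z: €420, €1,080, €1,140 (q = 3 of N = 6).
Shortfall ratios: (1340−420)/1340 = 0.6866; (1340−1080)/1340 = 0.1940; (1340−1140)/1340 = 0.1493.
Squared: 0.4714; 0.0376; 0.0223.
Sum = 0.531299; P₂ = 0.531299 / 6 = 0.089.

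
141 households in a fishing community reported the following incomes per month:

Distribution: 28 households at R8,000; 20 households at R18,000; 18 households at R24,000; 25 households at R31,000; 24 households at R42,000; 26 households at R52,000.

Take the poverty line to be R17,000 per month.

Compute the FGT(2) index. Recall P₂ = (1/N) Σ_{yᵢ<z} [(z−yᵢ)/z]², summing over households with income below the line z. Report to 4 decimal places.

Below z: 28×R8,000 (q = 28 of N = 141).
Normalized shortfalls: (17000−8000)/17000 = 0.5294 (×28).
Squared: 0.2803 (×28).
Sum = 7.847751; P₂ = 7.847751 / 141 = 0.0557.

0.0557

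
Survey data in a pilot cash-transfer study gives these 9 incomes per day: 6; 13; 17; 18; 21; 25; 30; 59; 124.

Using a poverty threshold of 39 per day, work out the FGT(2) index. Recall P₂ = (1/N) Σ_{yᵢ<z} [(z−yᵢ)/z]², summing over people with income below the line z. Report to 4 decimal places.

0.2404

Poor units: 6, 13, 17, 18, 21, 25, 30 (q = 7 of N = 9).
Relative gaps: (39−6)/39 = 0.8462; (39−13)/39 = 0.6667; (39−17)/39 = 0.5641; (39−18)/39 = 0.5385; (39−21)/39 = 0.4615; (39−25)/39 = 0.3590; (39−30)/39 = 0.2308.
Squared: 0.7160; 0.4444; 0.3182; 0.2899; 0.2130; 0.1289; 0.0533.
Sum = 2.163708; P₂ = 2.163708 / 9 = 0.2404.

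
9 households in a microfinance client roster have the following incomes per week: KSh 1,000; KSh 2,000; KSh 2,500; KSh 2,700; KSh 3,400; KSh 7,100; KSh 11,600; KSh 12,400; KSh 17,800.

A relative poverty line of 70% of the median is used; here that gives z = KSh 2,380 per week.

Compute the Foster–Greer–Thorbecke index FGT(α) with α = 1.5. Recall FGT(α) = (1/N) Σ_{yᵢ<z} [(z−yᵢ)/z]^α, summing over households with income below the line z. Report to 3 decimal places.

0.056

Incomes under z: KSh 1,000, KSh 2,000 (q = 2 of N = 9).
Normalized shortfalls: (2380−1000)/2380 = 0.5798; (2380−2000)/2380 = 0.1597.
Raised to α = 1.5: 0.44152; 0.06380.
Sum = 0.505321; FGT(1.5) = 0.505321 / 9 = 0.056.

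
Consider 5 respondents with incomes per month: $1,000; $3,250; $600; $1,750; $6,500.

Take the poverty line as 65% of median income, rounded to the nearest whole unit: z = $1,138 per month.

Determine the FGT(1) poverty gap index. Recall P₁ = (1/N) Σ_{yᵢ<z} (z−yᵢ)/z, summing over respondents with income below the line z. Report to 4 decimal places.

Below z: $600, $1,000 (q = 2 of N = 5).
Normalized shortfalls: (1138−600)/1138 = 0.4728; (1138−1000)/1138 = 0.1213.
Σ = 0.594025. Dividing by the full population N = 5 gives P₁ = 0.1188.

0.1188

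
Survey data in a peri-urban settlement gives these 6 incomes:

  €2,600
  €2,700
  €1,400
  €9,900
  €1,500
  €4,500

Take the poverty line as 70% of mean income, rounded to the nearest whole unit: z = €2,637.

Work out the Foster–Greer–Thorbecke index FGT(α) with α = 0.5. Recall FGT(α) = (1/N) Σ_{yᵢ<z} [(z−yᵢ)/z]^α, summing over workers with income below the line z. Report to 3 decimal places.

0.243

Below z: €1,400, €1,500, €2,600 (q = 3 of N = 6).
Gap ratios (z−y)/z: (2637−1400)/2637 = 0.4691; (2637−1500)/2637 = 0.4312; (2637−2600)/2637 = 0.0140.
Raised to α = 0.5: 0.68490; 0.65664; 0.11845.
Sum = 1.459994; FGT(0.5) = 1.459994 / 6 = 0.243.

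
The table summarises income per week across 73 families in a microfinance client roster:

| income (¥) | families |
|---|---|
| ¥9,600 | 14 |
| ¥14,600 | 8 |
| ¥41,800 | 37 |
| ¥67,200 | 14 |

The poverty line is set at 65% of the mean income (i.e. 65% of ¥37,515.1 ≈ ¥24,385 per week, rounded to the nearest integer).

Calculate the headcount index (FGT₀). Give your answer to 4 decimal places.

0.3014

22 of the 73 families have income below ¥24,385.
H = 22/73 = 0.3014.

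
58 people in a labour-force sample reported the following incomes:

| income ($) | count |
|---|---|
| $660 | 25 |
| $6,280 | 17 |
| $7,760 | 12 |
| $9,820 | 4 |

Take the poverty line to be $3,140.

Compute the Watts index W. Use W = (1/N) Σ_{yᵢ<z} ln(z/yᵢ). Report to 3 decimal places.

0.672

Below the line: 25×$660 (q = 25 of N = 58).
Log shortfalls: ln(3140/660) = 1.5597 (×25).
W = 38.993456 / 58 = 0.672.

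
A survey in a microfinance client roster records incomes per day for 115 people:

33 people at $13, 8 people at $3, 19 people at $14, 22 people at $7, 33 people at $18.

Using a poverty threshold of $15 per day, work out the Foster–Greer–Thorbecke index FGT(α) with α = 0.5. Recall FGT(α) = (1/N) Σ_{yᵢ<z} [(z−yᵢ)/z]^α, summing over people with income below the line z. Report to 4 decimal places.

Poor units: 8×$3, 22×$7, 33×$13, 19×$14 (q = 82 of N = 115).
Shortfall ratios: (15−3)/15 = 0.8000 (×8); (15−7)/15 = 0.5333 (×22); (15−13)/15 = 0.1333 (×33); (15−14)/15 = 0.0667 (×19).
Raised to α = 0.5: 0.89443 (×8); 0.73030 (×22); 0.36515 (×33); 0.25820 (×19).
Sum = 40.177621; FGT(0.5) = 40.177621 / 115 = 0.3494.

0.3494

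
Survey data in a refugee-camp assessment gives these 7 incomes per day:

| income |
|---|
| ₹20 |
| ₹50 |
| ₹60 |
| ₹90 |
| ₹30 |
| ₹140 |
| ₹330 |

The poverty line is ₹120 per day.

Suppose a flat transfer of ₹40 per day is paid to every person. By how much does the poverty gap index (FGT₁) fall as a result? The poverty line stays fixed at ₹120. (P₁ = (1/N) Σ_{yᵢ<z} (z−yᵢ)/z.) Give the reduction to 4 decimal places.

0.2262

Before: below the line — ₹20, ₹30, ₹50, ₹60, ₹90; poverty gap index (FGT₁) = 0.416667.
After the ₹40 transfer: below the line — ₹60, ₹70, ₹90, ₹100; poverty gap index (FGT₁) = 0.190476.
Reduction = 0.416667 − 0.190476 = 0.2262.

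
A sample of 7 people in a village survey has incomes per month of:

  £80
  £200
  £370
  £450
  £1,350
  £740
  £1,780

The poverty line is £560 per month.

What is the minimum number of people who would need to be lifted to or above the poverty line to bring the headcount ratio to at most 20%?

3

Currently q = 4 of N = 7 are below the line (H = 0.571).
A headcount ratio of at most 20% allows at most ⌊0.20 × 7⌋ = 1 poor people.
So at least 4 − 1 = 3 must be lifted.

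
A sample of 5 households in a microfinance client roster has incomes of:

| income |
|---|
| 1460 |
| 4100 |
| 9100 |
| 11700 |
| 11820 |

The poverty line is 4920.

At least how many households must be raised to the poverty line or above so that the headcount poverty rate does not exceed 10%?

2 of the 5 households are poor, so H = 2/5 = 0.400.
A headcount ratio of at most 10% allows at most ⌊0.10 × 5⌋ = 0 poor households.
So at least 2 − 0 = 2 must be lifted.

2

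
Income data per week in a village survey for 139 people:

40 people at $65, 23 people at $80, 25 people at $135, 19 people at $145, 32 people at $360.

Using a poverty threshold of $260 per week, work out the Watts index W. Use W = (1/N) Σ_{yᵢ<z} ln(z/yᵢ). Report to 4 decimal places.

Below the line: 40×$65, 23×$80, 25×$135, 19×$145 (q = 107 of N = 139).
Log gaps: ln(260/65) = 1.3863 (×40); ln(260/80) = 1.1787 (×23); ln(260/135) = 0.6554 (×25); ln(260/145) = 0.5839 (×19).
W = 110.041021 / 139 = 0.7917.

0.7917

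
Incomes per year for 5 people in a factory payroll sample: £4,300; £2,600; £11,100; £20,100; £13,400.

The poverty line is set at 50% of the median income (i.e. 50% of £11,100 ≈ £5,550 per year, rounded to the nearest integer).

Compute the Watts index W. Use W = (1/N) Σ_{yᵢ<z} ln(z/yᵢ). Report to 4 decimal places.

Below z: £2,600, £4,300 (q = 2 of N = 5).
Log gaps: ln(5550/2600) = 0.7583; ln(5550/4300) = 0.2552.
W = 1.013469 / 5 = 0.2027.

0.2027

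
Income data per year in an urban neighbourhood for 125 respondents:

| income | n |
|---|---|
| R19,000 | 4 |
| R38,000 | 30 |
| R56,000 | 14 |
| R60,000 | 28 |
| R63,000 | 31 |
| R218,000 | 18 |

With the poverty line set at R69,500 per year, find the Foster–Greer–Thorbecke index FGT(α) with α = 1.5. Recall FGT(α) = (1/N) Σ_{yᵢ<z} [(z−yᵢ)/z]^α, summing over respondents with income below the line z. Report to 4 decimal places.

Incomes under z: 4×R19,000, 30×R38,000, 14×R56,000, 28×R60,000, 31×R63,000 (q = 107 of N = 125).
Normalized shortfalls: (69500−19000)/69500 = 0.7266 (×4); (69500−38000)/69500 = 0.4532 (×30); (69500−56000)/69500 = 0.1942 (×14); (69500−60000)/69500 = 0.1367 (×28); (69500−63000)/69500 = 0.0935 (×31).
Raised to α = 1.5: 0.61938 (×4); 0.30513 (×30); 0.08561 (×14); 0.05054 (×28); 0.02860 (×31).
Sum = 15.131737; FGT(1.5) = 15.131737 / 125 = 0.1211.

0.1211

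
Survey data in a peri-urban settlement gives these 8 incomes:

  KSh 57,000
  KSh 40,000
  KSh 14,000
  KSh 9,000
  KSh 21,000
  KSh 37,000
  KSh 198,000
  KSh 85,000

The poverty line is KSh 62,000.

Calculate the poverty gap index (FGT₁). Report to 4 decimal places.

0.3911

Below the line: KSh 9,000, KSh 14,000, KSh 21,000, KSh 37,000, KSh 40,000, KSh 57,000 (q = 6 of N = 8).
Shortfall ratios: (62000−9000)/62000 = 0.8548; (62000−14000)/62000 = 0.7742; (62000−21000)/62000 = 0.6613; (62000−37000)/62000 = 0.4032; (62000−40000)/62000 = 0.3548; (62000−57000)/62000 = 0.0806.
Σ = 3.129032. Dividing by the full population N = 8 gives P₁ = 0.3911.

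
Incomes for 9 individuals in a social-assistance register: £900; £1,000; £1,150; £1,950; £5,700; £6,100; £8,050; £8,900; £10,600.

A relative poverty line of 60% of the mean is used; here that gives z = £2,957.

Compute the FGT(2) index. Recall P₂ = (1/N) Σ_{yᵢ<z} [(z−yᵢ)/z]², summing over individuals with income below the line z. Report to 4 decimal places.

0.1568

Below the line: £900, £1,000, £1,150, £1,950 (q = 4 of N = 9).
Normalized shortfalls: (2957−900)/2957 = 0.6956; (2957−1000)/2957 = 0.6618; (2957−1150)/2957 = 0.6111; (2957−1950)/2957 = 0.3405.
Squared: 0.4839; 0.4380; 0.3734; 0.1160.
Sum = 1.411323; P₂ = 1.411323 / 9 = 0.1568.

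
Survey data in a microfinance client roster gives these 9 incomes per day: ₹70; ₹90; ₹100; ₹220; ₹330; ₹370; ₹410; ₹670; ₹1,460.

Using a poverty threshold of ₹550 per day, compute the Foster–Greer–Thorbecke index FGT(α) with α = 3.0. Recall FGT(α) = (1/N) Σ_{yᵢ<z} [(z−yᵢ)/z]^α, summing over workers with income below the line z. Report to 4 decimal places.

0.2366

Below z: ₹70, ₹90, ₹100, ₹220, ₹330, ₹370, ₹410 (q = 7 of N = 9).
Shortfall ratios: (550−70)/550 = 0.8727; (550−90)/550 = 0.8364; (550−100)/550 = 0.8182; (550−220)/550 = 0.6000; (550−330)/550 = 0.4000; (550−370)/550 = 0.3273; (550−410)/550 = 0.2545.
Raised to α = 3.0: 0.66472; 0.58504; 0.54771; 0.21600; 0.06400; 0.03505; 0.01649.
Sum = 2.129010; FGT(3.0) = 2.129010 / 9 = 0.2366.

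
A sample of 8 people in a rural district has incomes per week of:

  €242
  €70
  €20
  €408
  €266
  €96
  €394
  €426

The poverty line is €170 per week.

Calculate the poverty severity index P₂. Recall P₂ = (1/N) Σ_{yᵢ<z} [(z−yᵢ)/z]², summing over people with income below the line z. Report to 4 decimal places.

0.1643

Poor units: €20, €70, €96 (q = 3 of N = 8).
Relative gaps: (170−20)/170 = 0.8824; (170−70)/170 = 0.5882; (170−96)/170 = 0.4353.
Squared: 0.7785; 0.3460; 0.1895.
Sum = 1.314048; P₂ = 1.314048 / 8 = 0.1643.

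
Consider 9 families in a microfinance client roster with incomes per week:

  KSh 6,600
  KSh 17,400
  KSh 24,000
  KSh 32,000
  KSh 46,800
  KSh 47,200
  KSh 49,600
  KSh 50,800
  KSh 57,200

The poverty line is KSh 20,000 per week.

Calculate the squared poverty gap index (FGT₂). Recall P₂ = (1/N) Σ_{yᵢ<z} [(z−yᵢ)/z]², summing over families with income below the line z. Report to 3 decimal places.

Below z: KSh 6,600, KSh 17,400 (q = 2 of N = 9).
Relative gaps: (20000−6600)/20000 = 0.6700; (20000−17400)/20000 = 0.1300.
Squared: 0.4489; 0.0169.
Sum = 0.465800; P₂ = 0.465800 / 9 = 0.052.

0.052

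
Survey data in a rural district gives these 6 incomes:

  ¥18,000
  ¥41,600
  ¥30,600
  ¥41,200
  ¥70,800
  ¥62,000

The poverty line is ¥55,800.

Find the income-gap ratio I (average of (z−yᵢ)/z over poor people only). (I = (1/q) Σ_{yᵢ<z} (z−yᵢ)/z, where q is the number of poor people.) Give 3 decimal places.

0.411

Poor units: ¥18,000, ¥30,600, ¥41,200, ¥41,600 (q = 4 of N = 6).
Shortfall ratios (z−y)/z: 0.6774, 0.4516, 0.2616, 0.2545; sum = 1.645161.
The income-gap ratio divides by q (the poor only): 1.645161 / 4 = 0.411.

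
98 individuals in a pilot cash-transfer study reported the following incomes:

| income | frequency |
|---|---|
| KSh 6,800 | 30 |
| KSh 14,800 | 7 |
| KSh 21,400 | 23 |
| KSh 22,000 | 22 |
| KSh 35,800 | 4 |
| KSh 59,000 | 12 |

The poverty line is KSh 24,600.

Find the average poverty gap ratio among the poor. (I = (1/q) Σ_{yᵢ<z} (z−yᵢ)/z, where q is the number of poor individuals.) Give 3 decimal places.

Incomes under z: 30×KSh 6,800, 7×KSh 14,800, 23×KSh 21,400, 22×KSh 22,000 (q = 82 of N = 98).
Relative gaps: 0.7236 (×30), 0.3984 (×7), 0.1301 (×23), 0.1057 (×22); sum = 29.813008.
The income-gap ratio divides by q (the poor only): 29.813008 / 82 = 0.364.

0.364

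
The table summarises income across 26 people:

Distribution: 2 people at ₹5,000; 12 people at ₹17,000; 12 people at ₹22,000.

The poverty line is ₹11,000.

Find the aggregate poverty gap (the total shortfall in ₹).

Below z: 2×₹5,000 (q = 2 of N = 26).
Individual gaps: 2×(11000−5000) = 12000.
Aggregate gap = ₹12,000.

₹12,000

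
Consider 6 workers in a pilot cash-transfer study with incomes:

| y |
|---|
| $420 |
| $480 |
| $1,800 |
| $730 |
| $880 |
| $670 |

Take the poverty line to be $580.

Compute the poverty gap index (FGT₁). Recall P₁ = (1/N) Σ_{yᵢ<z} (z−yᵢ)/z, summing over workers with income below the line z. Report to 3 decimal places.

Poor units: $420, $480 (q = 2 of N = 6).
Gap ratios (z−y)/z: (580−420)/580 = 0.2759; (580−480)/580 = 0.1724.
Σ = 0.448276. Dividing by the full population N = 6 gives P₁ = 0.075.

0.075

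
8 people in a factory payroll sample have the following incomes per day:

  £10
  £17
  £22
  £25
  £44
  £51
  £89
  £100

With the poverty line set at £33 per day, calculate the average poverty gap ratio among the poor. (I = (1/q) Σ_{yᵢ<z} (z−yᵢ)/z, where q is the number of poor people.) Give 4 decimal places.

Incomes under z: £10, £17, £22, £25 (q = 4 of N = 8).
Shortfall ratios (z−y)/z: 0.6970, 0.4848, 0.3333, 0.2424; sum = 1.757576.
I averages over the q = 4 poor units only: 1.757576 / 4 = 0.4394.

0.4394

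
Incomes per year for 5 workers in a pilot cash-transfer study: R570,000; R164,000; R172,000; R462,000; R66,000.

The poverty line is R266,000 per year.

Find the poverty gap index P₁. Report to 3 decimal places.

Below z: R66,000, R164,000, R172,000 (q = 3 of N = 5).
Normalized shortfalls: (266000−66000)/266000 = 0.7519; (266000−164000)/266000 = 0.3835; (266000−172000)/266000 = 0.3534.
Σ = 1.488722. Dividing by the full population N = 5 gives P₁ = 0.298.

0.298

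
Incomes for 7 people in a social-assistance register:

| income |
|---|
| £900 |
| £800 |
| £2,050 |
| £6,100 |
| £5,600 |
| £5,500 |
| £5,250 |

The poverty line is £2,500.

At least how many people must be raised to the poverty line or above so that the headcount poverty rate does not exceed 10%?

Currently q = 3 of N = 7 are below the line (H = 0.429).
A headcount ratio of at most 10% allows at most ⌊0.10 × 7⌋ = 0 poor people.
So at least 3 − 0 = 3 must be lifted.

3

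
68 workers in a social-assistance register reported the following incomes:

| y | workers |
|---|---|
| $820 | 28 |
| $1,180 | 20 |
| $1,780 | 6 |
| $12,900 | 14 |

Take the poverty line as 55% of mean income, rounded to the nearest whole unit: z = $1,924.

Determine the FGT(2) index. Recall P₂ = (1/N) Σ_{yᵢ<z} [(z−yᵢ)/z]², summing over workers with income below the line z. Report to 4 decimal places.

Incomes under z: 28×$820, 20×$1,180, 6×$1,780 (q = 54 of N = 68).
Gap ratios (z−y)/z: (1924−820)/1924 = 0.5738 (×28); (1924−1180)/1924 = 0.3867 (×20); (1924−1780)/1924 = 0.0748 (×6).
Squared: 0.3293 (×28); 0.1495 (×20); 0.0056 (×6).
Sum = 12.243308; P₂ = 12.243308 / 68 = 0.1800.

0.1800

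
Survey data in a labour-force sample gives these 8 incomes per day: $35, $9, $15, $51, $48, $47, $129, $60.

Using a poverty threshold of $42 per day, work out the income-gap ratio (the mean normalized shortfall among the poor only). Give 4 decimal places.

Poor units: $9, $15, $35 (q = 3 of N = 8).
Shortfall ratios (z−y)/z: 0.7857, 0.6429, 0.1667; sum = 1.595238.
The income-gap ratio divides by q (the poor only): 1.595238 / 3 = 0.5317.

0.5317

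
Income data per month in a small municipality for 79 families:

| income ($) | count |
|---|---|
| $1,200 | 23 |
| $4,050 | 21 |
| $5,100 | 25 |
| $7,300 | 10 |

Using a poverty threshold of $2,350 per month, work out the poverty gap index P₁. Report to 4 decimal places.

0.1425

Incomes under z: 23×$1,200 (q = 23 of N = 79).
Normalized shortfalls: (2350−1200)/2350 = 0.4894 (×23).
Σ = 11.255319. Dividing by the full population N = 79 gives P₁ = 0.1425.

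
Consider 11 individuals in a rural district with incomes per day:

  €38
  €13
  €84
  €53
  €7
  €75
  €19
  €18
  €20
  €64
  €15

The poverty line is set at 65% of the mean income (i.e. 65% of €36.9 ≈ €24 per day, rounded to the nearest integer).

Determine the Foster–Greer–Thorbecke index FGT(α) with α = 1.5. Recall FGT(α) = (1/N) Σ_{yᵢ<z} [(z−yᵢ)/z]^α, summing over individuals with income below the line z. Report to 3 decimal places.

0.129

Poor units: €7, €13, €15, €18, €19, €20 (q = 6 of N = 11).
Relative gaps: (24−7)/24 = 0.7083; (24−13)/24 = 0.4583; (24−15)/24 = 0.3750; (24−18)/24 = 0.2500; (24−19)/24 = 0.2083; (24−20)/24 = 0.1667.
Raised to α = 1.5: 0.59615; 0.31029; 0.22964; 0.12500; 0.09509; 0.06804.
Sum = 1.424216; FGT(1.5) = 1.424216 / 11 = 0.129.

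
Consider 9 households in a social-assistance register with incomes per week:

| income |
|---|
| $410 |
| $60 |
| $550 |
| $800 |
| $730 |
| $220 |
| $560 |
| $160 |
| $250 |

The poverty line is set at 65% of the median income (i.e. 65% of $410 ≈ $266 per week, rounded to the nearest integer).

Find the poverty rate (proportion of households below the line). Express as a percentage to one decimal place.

44.4%

4 of the 9 households have income below $266.
H = 4/9 = 44.4%.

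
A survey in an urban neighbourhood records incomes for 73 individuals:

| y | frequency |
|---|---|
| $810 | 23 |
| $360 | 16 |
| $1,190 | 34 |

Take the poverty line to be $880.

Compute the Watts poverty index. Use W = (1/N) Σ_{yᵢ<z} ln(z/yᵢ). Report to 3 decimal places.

0.222

Incomes under z: 16×$360, 23×$810 (q = 39 of N = 73).
Log shortfalls: ln(880/360) = 0.8938 (×16); ln(880/810) = 0.0829 (×23).
W = 16.207502 / 73 = 0.222.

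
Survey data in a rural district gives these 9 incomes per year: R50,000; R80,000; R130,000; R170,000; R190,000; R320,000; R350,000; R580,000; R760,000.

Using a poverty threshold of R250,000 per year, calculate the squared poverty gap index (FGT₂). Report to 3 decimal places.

Incomes under z: R50,000, R80,000, R130,000, R170,000, R190,000 (q = 5 of N = 9).
Gap ratios (z−y)/z: (250000−50000)/250000 = 0.8000; (250000−80000)/250000 = 0.6800; (250000−130000)/250000 = 0.4800; (250000−170000)/250000 = 0.3200; (250000−190000)/250000 = 0.2400.
Squared: 0.6400; 0.4624; 0.2304; 0.1024; 0.0576.
Sum = 1.492800; P₂ = 1.492800 / 9 = 0.166.

0.166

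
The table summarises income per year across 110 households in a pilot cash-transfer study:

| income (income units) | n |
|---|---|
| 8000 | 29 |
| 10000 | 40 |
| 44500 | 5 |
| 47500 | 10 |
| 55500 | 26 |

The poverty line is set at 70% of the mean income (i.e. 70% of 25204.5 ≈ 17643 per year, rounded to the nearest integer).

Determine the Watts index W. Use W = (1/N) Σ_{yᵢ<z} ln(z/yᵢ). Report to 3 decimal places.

Poor units: 29×8000, 40×10000 (q = 69 of N = 110).
Log shortfalls: ln(17643/8000) = 0.7909 (×29); ln(17643/10000) = 0.5678 (×40).
W = 45.646190 / 110 = 0.415.

0.415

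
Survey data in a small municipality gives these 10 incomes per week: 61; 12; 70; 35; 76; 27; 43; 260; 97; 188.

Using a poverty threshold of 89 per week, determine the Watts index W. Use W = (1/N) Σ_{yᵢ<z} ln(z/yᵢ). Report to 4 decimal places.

Below z: 12, 27, 35, 43, 61, 70, 76 (q = 7 of N = 10).
ln(z/y) terms: ln(89/12) = 2.0037; ln(89/27) = 1.1928; ln(89/35) = 0.9333; ln(89/43) = 0.7274; ln(89/61) = 0.3778; ln(89/70) = 0.2401; ln(89/76) = 0.1579.
W = 5.633060 / 10 = 0.5633.

0.5633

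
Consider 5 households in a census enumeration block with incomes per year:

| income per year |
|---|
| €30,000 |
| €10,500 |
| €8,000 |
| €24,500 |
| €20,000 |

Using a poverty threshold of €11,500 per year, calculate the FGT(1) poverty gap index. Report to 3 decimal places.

0.078

Incomes under z: €8,000, €10,500 (q = 2 of N = 5).
Relative gaps: (11500−8000)/11500 = 0.3043; (11500−10500)/11500 = 0.0870.
Σ = 0.391304. Dividing by the full population N = 5 gives P₁ = 0.078.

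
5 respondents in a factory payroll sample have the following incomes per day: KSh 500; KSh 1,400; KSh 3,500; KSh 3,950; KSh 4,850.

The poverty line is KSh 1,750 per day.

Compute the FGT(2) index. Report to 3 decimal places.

0.110

Below z: KSh 500, KSh 1,400 (q = 2 of N = 5).
Shortfall ratios: (1750−500)/1750 = 0.7143; (1750−1400)/1750 = 0.2000.
Squared: 0.5102; 0.0400.
Sum = 0.550204; P₂ = 0.550204 / 5 = 0.110.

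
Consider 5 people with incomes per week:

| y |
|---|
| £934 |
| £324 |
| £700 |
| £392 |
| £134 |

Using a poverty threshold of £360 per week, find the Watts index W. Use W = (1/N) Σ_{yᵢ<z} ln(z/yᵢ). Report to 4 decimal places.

0.2187

Poor units: £134, £324 (q = 2 of N = 5).
Log gaps: ln(360/134) = 0.9883; ln(360/324) = 0.1054.
W = 1.093625 / 5 = 0.2187.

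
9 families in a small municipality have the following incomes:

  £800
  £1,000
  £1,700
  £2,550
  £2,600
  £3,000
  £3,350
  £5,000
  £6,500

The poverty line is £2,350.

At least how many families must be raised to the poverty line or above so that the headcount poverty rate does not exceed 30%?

Currently q = 3 of N = 9 are below the line (H = 0.333).
A headcount ratio of at most 30% allows at most ⌊0.30 × 9⌋ = 2 poor families.
So at least 3 − 2 = 1 must be lifted.

1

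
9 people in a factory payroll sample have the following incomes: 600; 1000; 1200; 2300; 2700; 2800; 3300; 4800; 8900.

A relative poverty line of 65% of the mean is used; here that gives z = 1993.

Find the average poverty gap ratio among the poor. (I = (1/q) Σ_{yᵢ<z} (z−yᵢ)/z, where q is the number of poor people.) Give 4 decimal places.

0.5317

Incomes under z: 600, 1000, 1200 (q = 3 of N = 9).
Relative gaps: 0.6989, 0.4982, 0.3979; sum = 1.595083.
The income-gap ratio divides by q (the poor only): 1.595083 / 3 = 0.5317.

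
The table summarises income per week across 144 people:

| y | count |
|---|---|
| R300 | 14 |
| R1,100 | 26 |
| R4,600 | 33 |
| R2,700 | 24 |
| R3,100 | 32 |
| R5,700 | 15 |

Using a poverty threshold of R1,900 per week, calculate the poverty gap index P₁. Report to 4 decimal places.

Incomes under z: 14×R300, 26×R1,100 (q = 40 of N = 144).
Normalized shortfalls: (1900−300)/1900 = 0.8421 (×14); (1900−1100)/1900 = 0.4211 (×26).
Sum of shortfalls = 22.736842; P₁ averages over all N: 22.736842 / 144 = 0.1579.

0.1579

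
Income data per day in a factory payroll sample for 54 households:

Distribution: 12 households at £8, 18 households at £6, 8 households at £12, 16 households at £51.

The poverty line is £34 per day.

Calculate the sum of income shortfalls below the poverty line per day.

Incomes under z: 18×£6, 12×£8, 8×£12 (q = 38 of N = 54).
Individual gaps: 18×(34−6) = 504; 12×(34−8) = 312; 8×(34−12) = 176.
Aggregate gap = £992.

£992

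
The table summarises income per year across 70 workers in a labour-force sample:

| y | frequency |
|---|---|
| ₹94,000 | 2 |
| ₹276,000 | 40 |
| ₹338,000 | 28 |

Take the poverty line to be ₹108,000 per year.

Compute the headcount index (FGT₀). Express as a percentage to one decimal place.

2 of the 70 workers have income below ₹108,000.
H = 2/70 = 2.9%.

2.9%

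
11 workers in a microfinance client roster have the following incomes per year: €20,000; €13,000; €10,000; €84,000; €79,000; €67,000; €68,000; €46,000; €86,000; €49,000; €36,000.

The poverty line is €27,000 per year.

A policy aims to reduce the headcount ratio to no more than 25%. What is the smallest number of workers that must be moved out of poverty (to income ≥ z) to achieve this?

Currently q = 3 of N = 11 are below the line (H = 0.273).
A headcount ratio of at most 25% allows at most ⌊0.25 × 11⌋ = 2 poor workers.
So at least 3 − 2 = 1 must be lifted.

1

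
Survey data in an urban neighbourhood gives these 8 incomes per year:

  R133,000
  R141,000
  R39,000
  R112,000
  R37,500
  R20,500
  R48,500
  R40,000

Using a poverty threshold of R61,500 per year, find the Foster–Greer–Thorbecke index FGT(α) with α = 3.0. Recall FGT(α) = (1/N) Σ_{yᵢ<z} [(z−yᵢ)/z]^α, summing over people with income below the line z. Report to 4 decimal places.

0.0571

Below the line: R20,500, R37,500, R39,000, R40,000, R48,500 (q = 5 of N = 8).
Shortfall ratios: (61500−20500)/61500 = 0.6667; (61500−37500)/61500 = 0.3902; (61500−39000)/61500 = 0.3659; (61500−40000)/61500 = 0.3496; (61500−48500)/61500 = 0.2114.
Raised to α = 3.0: 0.29630; 0.05943; 0.04897; 0.04273; 0.00945.
Sum = 0.456867; FGT(3.0) = 0.456867 / 8 = 0.0571.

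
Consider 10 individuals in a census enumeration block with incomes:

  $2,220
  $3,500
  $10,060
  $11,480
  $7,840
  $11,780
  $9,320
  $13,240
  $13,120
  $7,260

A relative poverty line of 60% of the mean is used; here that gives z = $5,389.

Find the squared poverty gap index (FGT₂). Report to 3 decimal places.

Below z: $2,220, $3,500 (q = 2 of N = 10).
Gap ratios (z−y)/z: (5389−2220)/5389 = 0.5880; (5389−3500)/5389 = 0.3505.
Squared: 0.3458; 0.1229.
Sum = 0.468673; P₂ = 0.468673 / 10 = 0.047.

0.047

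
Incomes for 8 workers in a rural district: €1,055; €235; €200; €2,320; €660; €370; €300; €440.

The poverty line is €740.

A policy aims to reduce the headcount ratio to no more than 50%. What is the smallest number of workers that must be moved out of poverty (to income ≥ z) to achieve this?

Currently q = 6 of N = 8 are below the line (H = 0.750).
A headcount ratio of at most 50% allows at most ⌊0.50 × 8⌋ = 4 poor workers.
So at least 6 − 4 = 2 must be lifted.

2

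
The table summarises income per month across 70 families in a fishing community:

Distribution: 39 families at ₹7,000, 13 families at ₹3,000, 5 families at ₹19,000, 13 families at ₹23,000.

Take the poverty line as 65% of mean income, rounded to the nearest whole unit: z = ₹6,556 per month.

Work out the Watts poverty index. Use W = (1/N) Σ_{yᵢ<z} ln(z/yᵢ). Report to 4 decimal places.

Below the line: 13×₹3,000 (q = 13 of N = 70).
Log shortfalls: ln(6556/3000) = 0.7818 (×13).
W = 10.162989 / 70 = 0.1452.

0.1452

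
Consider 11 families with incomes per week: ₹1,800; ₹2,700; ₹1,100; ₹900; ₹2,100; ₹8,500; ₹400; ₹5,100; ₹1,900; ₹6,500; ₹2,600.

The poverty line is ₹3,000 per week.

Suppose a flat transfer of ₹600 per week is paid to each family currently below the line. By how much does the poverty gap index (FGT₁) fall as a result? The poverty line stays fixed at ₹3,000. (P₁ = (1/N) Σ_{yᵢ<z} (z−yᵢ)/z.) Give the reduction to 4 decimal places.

0.1303

Before: below the line — ₹400, ₹900, ₹1,100, ₹1,800, ₹1,900, ₹2,100, ₹2,600, ₹2,700; poverty gap index (FGT₁) = 0.318182.
After the ₹600 transfer: below the line — ₹1,000, ₹1,500, ₹1,700, ₹2,400, ₹2,500, ₹2,700; poverty gap index (FGT₁) = 0.187879.
Reduction = 0.318182 − 0.187879 = 0.1303.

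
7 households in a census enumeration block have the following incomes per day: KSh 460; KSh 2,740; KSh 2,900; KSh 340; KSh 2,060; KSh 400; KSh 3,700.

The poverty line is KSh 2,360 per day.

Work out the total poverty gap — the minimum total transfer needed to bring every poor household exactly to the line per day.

KSh 6,180

Below the line: KSh 340, KSh 400, KSh 460, KSh 2,060 (q = 4 of N = 7).
Individual gaps: 2360−340 = 2020; 2360−400 = 1960; 2360−460 = 1900; 2360−2060 = 300.
Aggregate gap = KSh 6,180.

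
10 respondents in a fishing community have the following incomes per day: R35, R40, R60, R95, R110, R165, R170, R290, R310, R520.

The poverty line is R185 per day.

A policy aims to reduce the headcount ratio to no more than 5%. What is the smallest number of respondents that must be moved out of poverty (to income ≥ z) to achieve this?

Currently q = 7 of N = 10 are below the line (H = 0.700).
A headcount ratio of at most 5% allows at most ⌊0.05 × 10⌋ = 0 poor respondents.
So at least 7 − 0 = 7 must be lifted.

7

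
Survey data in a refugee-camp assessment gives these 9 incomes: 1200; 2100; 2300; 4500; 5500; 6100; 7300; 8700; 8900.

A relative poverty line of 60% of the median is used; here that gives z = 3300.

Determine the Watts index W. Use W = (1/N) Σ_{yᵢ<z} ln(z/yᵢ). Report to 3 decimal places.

0.203

Below z: 1200, 2100, 2300 (q = 3 of N = 9).
Log shortfalls: ln(3300/1200) = 1.0116; ln(3300/2100) = 0.4520; ln(3300/2300) = 0.3610.
W = 1.824599 / 9 = 0.203.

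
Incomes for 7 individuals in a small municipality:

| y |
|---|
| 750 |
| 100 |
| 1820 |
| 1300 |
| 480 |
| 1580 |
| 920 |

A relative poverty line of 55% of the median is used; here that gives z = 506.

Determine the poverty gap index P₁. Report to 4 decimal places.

Below the line: 100, 480 (q = 2 of N = 7).
Relative gaps: (506−100)/506 = 0.8024; (506−480)/506 = 0.0514.
Σ = 0.853755. Dividing by the full population N = 7 gives P₁ = 0.1220.

0.1220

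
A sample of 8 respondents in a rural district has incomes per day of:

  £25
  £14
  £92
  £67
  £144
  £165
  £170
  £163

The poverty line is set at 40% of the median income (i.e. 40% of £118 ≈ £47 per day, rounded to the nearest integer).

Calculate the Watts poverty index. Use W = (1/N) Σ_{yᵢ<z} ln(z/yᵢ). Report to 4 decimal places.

0.2303

Below the line: £14, £25 (q = 2 of N = 8).
ln(z/y) terms: ln(47/14) = 1.2111; ln(47/25) = 0.6313.
W = 1.842362 / 8 = 0.2303.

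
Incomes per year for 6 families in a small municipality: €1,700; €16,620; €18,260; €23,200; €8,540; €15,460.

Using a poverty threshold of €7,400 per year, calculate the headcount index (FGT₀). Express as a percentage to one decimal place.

1 of the 6 families have income below €7,400.
H = 1/6 = 16.7%.

16.7%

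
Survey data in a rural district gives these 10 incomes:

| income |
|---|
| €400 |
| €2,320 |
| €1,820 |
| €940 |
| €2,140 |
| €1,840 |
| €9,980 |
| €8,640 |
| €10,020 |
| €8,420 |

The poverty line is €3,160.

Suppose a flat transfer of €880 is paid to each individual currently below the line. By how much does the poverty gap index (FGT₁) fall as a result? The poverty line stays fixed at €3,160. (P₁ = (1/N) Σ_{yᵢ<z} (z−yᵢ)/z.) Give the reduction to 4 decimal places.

Before: below the line — €400, €940, €1,820, €1,840, €2,140, €2,320; poverty gap index (FGT₁) = 0.300633.
After the €880 transfer: below the line — €1,280, €1,820, €2,700, €2,720, €3,020; poverty gap index (FGT₁) = 0.134810.
Reduction = 0.300633 − 0.134810 = 0.1658.

0.1658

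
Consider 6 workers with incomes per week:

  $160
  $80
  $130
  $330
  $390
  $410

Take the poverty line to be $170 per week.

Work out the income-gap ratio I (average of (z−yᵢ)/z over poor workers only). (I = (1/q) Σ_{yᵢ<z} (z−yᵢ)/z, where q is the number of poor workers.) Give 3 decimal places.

Below z: $80, $130, $160 (q = 3 of N = 6).
Relative gaps: 0.5294, 0.2353, 0.0588; sum = 0.823529.
The income-gap ratio divides by q (the poor only): 0.823529 / 3 = 0.275.

0.275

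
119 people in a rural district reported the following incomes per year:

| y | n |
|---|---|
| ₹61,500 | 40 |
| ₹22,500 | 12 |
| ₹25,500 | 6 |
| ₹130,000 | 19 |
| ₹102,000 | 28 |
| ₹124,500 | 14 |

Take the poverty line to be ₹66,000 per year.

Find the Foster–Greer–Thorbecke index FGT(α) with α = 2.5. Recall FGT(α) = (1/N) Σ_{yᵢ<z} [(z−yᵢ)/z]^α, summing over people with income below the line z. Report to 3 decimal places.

0.051

Incomes under z: 12×₹22,500, 6×₹25,500, 40×₹61,500 (q = 58 of N = 119).
Relative gaps: (66000−22500)/66000 = 0.6591 (×12); (66000−25500)/66000 = 0.6136 (×6); (66000−61500)/66000 = 0.0682 (×40).
Raised to α = 2.5: 0.35267 (×12); 0.29497 (×6); 0.00121 (×40).
Sum = 6.050363; FGT(2.5) = 6.050363 / 119 = 0.051.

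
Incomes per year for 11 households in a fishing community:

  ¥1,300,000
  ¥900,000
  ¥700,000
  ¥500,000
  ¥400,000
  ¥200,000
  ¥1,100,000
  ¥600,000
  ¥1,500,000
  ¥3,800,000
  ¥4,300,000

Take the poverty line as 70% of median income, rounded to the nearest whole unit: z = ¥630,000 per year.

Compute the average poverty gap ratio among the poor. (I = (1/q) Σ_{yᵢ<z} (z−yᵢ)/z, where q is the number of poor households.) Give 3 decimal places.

0.325

Below z: ¥200,000, ¥400,000, ¥500,000, ¥600,000 (q = 4 of N = 11).
Relative gaps: 0.6825, 0.3651, 0.2063, 0.0476; sum = 1.301587.
I averages over the q = 4 poor units only: 1.301587 / 4 = 0.325.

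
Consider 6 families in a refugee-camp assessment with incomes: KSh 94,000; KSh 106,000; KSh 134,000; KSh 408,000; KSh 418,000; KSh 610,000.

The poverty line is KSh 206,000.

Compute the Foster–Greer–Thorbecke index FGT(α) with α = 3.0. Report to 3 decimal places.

Below z: KSh 94,000, KSh 106,000, KSh 134,000 (q = 3 of N = 6).
Normalized shortfalls: (206000−94000)/206000 = 0.5437; (206000−106000)/206000 = 0.4854; (206000−134000)/206000 = 0.3495.
Raised to α = 3.0: 0.16071; 0.11439; 0.04270.
Sum = 0.317803; FGT(3.0) = 0.317803 / 6 = 0.053.

0.053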